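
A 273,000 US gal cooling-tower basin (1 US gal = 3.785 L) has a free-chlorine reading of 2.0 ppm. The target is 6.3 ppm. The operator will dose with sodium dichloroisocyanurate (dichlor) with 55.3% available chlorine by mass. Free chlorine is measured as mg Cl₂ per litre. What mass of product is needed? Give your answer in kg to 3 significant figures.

Volume: 273,000 US gal × 3.785 L/gal = 1,033,305 L.
Chlorine deficit: 6.3 − 2.0 = 4.3 ppm = 4.3 mg/L as Cl₂.
Cl₂ equivalent needed: 4.3 mg/L × 1,033,305 L = 4,443,000 mg = 4443 g.
Product at 55.3% available chlorine: 4443 / 0.553 = 8035 g.

8.03 kg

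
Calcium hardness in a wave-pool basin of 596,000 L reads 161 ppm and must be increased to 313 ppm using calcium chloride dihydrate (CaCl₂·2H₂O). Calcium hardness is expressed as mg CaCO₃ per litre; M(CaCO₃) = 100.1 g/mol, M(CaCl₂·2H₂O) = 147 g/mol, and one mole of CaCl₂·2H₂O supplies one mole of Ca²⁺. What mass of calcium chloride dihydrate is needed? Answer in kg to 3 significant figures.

133 kg

Hardness to add: (313 − 161) = 152 mg/L as CaCO₃ × 596,000 L = 90,590 g as CaCO₃.
Moles of Ca²⁺ (1 mol Ca²⁺ ≡ 1 mol CaCO₃): 90,590 / 100.1 g/mol = 905 mol.
Mass of CaCl₂·2H₂O: 905 × 147 = 133,000 g.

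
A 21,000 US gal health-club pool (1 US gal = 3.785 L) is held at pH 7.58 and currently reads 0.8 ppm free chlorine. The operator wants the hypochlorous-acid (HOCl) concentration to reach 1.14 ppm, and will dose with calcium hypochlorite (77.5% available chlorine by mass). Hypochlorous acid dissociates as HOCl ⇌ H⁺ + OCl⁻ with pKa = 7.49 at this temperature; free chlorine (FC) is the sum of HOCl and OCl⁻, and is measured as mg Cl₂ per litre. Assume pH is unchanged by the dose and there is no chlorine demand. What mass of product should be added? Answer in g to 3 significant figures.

179 g

Volume: 21,000 US gal × 3.785 L/gal = 79,485 L.
[OCl⁻]/[HOCl] = 10^(pH − pKa) = 10^(7.58 − 7.49) = 1.23; fraction as HOCl = 1/(1 + 1.23) = 0.4484.
Free chlorine required for 1.14 ppm HOCl: 1.14 / 0.4484 = 2.543 ppm.
FC to add: 2.543 − 0.8 = 1.743 mg/L as Cl₂.
Cl₂ equivalent: 1.743 mg/L × 79,485 L = 138.5 g.
Product at 77.5% available Cl: 138.5 / 0.775 = 178.7 g.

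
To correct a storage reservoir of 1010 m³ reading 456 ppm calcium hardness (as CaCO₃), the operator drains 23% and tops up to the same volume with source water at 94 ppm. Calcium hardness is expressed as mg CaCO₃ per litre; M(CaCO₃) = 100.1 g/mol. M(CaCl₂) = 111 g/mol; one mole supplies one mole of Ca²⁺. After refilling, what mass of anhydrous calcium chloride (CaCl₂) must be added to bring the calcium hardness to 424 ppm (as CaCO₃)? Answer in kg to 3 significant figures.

Volume: 1010 m³ = 1,010,000 L.
After draining 23% and refilling: 456 × 0.77 + 94 × 0.23 = 372.74 ppm.
Deficit to target: 424 − 372.74 = 51.26 mg/L.
As CaCO₃: 51.26 mg/L × 1,010,000 L = 51,770 g; ÷ 100.1 = 517.2 mol Ca²⁺.
Mass: 517.2 × 111 = 57,410 g.

57.4 kg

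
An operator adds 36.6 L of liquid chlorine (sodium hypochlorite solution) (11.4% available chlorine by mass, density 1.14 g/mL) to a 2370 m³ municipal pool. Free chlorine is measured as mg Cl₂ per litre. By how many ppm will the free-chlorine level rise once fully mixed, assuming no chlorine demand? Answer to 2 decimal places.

Volume: 2370 m³ = 2,370,000 L.
Mass of solution: 36.6 L × 1000 mL/L × 1.14 g/mL = 41,720 g.
Available chlorine delivered: 41,720 g × 0.114 = 4757 g as Cl₂.
Concentration rise: 4757 g / 2,370,000 L = 2.007 mg/L = 2.01 ppm.

2.01 ppm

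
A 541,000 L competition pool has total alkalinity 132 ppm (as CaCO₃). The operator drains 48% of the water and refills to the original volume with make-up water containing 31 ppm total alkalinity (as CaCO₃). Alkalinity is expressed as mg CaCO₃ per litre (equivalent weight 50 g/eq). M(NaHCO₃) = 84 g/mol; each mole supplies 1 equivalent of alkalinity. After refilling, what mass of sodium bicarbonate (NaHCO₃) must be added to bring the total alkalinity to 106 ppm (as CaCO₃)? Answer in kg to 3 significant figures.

20.4 kg

After draining 48% and refilling: 132 × 0.52 + 31 × 0.48 = 83.52 ppm.
Deficit to target: 106 − 83.52 = 22.48 mg/L.
As CaCO₃: 22.48 mg/L × 541,000 L = 12,160 g; ÷ 50 g/eq ÷ 1 = 243.2 mol NaHCO₃.
Mass: 243.2 × 84 = 20,430 g.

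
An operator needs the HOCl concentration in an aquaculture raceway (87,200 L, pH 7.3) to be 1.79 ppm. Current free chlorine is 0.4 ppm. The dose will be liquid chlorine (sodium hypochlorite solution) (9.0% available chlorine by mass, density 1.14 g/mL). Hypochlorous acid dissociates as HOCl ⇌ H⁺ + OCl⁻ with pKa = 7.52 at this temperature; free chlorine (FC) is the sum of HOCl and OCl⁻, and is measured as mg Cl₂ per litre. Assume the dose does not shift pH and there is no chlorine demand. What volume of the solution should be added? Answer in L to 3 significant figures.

2.10 L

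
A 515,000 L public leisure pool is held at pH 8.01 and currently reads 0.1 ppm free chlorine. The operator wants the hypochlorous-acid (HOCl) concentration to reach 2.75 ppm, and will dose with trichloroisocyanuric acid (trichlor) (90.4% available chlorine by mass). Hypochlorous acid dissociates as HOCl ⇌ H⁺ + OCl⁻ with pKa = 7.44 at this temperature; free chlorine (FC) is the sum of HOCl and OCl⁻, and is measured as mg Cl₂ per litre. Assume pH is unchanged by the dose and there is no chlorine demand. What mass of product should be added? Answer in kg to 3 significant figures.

7.33 kg

[OCl⁻]/[HOCl] = 10^(pH − pKa) = 10^(8.01 − 7.44) = 3.715; fraction as HOCl = 1/(1 + 3.715) = 0.2121.
Free chlorine required for 2.75 ppm HOCl: 2.75 / 0.2121 = 12.97 ppm.
FC to add: 12.97 − 0.1 = 12.87 mg/L as Cl₂.
Cl₂ equivalent: 12.87 mg/L × 515,000 L = 6627 g.
Product at 90.4% available Cl: 6627 / 0.904 = 7330 g.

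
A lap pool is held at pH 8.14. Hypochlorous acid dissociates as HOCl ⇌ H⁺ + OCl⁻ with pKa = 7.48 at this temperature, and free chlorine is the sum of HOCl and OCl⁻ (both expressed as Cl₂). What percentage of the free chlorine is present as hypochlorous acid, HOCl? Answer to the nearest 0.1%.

[OCl⁻]/[HOCl] = 10^(pH − pKa) = 10^(8.14 − 7.48) = 10^0.66 = 4.571.
Fraction as HOCl = 1 / (1 + 4.571) = 0.1795.

18.0%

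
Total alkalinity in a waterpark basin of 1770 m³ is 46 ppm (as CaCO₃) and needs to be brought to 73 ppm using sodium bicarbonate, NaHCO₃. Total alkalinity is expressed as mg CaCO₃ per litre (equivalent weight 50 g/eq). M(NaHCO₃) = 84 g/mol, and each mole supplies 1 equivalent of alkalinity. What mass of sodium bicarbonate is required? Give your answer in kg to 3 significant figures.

Volume: 1770 m³ = 1,770,000 L.
Alkalinity to add: (73 − 46) = 27 mg/L as CaCO₃ × 1,770,000 L = 47,790 g as CaCO₃.
Equivalents: 47,790 g ÷ 50 g/eq = 955.8 eq.
NaHCO₃ supplies 1 eq per mole → 955.8 mol.
Mass: 955.8 mol × 84 g/mol = 80,290 g.

80.3 kg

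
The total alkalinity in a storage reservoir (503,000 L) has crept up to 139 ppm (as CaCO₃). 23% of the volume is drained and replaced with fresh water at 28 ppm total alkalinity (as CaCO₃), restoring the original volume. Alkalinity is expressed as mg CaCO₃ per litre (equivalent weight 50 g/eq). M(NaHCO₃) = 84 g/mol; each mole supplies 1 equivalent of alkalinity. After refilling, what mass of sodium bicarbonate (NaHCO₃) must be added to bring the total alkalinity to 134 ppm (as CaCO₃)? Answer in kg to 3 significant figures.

17.3 kg

After draining 23% and refilling: 139 × 0.77 + 28 × 0.23 = 113.47 ppm.
Deficit to target: 134 − 113.47 = 20.53 mg/L.
As CaCO₃: 20.53 mg/L × 503,000 L = 10,330 g; ÷ 50 g/eq ÷ 1 = 206.5 mol NaHCO₃.
Mass: 206.5 × 84 = 17,350 g.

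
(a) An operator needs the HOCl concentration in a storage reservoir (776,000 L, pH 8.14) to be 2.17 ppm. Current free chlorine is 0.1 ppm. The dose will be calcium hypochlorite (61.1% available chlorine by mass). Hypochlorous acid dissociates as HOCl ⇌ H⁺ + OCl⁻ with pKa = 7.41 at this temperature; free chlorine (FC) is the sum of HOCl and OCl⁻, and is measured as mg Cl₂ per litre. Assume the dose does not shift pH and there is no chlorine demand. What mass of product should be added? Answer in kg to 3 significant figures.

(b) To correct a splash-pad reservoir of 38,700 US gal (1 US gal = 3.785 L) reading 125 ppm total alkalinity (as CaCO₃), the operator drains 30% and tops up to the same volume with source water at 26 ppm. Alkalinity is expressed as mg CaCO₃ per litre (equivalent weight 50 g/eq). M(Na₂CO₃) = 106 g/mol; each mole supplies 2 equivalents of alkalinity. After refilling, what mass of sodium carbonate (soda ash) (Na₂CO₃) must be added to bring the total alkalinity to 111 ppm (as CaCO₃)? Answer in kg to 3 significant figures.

(a) [OCl⁻]/[HOCl] = 10^(pH − pKa) = 10^(8.14 − 7.41) = 5.37; fraction as HOCl = 1/(1 + 5.37) = 0.157.
(a) Free chlorine required for 2.17 ppm HOCl: 2.17 / 0.157 = 13.82 ppm.
(a) FC to add: 13.82 − 0.1 = 13.72 mg/L as Cl₂.
(a) Cl₂ equivalent: 13.72 mg/L × 776,000 L = 10,650 g.
(a) Product at 61.1% available Cl: 10,650 / 0.611 = 17,430 g.

(b) Volume: 38,700 US gal × 3.785 L/gal = 146,480 L.
(b) After draining 30% and refilling: 125 × 0.70 + 26 × 0.30 = 95.3 ppm.
(b) Deficit to target: 111 − 95.3 = 15.7 mg/L.
(b) As CaCO₃: 15.7 mg/L × 146,480 L = 2300 g; ÷ 50 g/eq ÷ 2 = 23 mol Na₂CO₃.
(b) Mass: 23 × 106 = 2438 g.

(a) 17.4 kg; (b) 2.44 kg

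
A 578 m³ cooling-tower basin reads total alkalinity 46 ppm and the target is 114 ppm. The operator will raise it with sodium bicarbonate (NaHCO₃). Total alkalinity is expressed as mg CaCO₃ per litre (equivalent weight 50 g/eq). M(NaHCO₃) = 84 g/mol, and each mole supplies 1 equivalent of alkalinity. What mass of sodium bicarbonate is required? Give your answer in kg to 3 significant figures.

Volume: 578 m³ = 578,000 L.
Alkalinity to add: (114 − 46) = 68 mg/L as CaCO₃ × 578,000 L = 39,300 g as CaCO₃.
Equivalents: 39,300 g ÷ 50 g/eq = 786.1 eq.
NaHCO₃ supplies 1 eq per mole → 786.1 mol.
Mass: 786.1 mol × 84 g/mol = 66,030 g.

66.0 kg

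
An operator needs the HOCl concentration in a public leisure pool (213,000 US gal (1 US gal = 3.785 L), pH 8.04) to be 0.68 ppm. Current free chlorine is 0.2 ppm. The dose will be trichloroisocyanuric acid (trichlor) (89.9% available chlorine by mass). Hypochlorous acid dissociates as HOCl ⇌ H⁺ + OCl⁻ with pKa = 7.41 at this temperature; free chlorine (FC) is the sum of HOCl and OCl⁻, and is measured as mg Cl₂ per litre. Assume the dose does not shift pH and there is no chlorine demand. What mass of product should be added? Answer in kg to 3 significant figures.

Volume: 213,000 US gal × 3.785 L/gal = 806,205 L.
[OCl⁻]/[HOCl] = 10^(pH − pKa) = 10^(8.04 − 7.41) = 4.266; fraction as HOCl = 1/(1 + 4.266) = 0.1899.
Free chlorine required for 0.68 ppm HOCl: 0.68 / 0.1899 = 3.581 ppm.
FC to add: 3.581 − 0.2 = 3.381 mg/L as Cl₂.
Cl₂ equivalent: 3.381 mg/L × 806,205 L = 2726 g.
Product at 89.9% available Cl: 2726 / 0.899 = 3032 g.

3.03 kg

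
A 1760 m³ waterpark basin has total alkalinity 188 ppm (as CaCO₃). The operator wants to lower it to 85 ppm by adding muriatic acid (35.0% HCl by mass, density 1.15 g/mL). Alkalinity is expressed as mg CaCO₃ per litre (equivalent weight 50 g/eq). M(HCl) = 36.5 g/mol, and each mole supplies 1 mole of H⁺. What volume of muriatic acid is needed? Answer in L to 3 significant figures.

Volume: 1760 m³ = 1,760,000 L.
Alkalinity to neutralize: (188 − 85) = 103 mg/L as CaCO₃ × 1,760,000 L = 181,300 g as CaCO₃.
Equivalents of H⁺ required: 181,300 ÷ 50 g/eq = 3626 eq = 3626 mol HCl.
Mass of HCl: 3626 × 36.5 = 132,300 g.
Mass of 35.0% solution: 132,300 / 0.35 = 378,100 g.
Volume: 378,100 g ÷ 1.15 g/mL = 328,800 mL.

329 L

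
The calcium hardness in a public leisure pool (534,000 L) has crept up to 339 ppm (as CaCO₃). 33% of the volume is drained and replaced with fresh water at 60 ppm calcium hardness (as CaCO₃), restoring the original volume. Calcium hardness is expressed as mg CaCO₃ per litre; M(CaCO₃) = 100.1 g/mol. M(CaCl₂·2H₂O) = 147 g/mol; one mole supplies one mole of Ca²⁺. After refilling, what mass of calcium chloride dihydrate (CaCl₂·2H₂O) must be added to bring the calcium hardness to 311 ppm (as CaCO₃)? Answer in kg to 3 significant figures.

50.2 kg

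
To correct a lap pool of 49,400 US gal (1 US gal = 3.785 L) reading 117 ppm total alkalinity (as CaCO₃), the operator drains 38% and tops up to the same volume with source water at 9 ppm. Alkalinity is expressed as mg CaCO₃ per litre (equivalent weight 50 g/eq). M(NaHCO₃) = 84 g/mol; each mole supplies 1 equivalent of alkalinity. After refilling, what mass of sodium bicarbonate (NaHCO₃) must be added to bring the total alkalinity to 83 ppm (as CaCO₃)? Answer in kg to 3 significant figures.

Volume: 49,400 US gal × 3.785 L/gal = 186,979 L.
After draining 38% and refilling: 117 × 0.62 + 9 × 0.38 = 75.96 ppm.
Deficit to target: 83 − 75.96 = 7.04 mg/L.
As CaCO₃: 7.04 mg/L × 186,979 L = 1316 g; ÷ 50 g/eq ÷ 1 = 26.33 mol NaHCO₃.
Mass: 26.33 × 84 = 2211 g.

2.21 kg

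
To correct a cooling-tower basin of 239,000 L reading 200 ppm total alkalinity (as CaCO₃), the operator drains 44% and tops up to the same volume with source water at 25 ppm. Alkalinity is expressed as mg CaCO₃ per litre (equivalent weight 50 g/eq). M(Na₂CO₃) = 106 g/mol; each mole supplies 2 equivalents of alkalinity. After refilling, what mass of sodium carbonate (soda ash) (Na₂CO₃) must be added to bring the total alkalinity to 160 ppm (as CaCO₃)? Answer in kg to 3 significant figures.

9.37 kg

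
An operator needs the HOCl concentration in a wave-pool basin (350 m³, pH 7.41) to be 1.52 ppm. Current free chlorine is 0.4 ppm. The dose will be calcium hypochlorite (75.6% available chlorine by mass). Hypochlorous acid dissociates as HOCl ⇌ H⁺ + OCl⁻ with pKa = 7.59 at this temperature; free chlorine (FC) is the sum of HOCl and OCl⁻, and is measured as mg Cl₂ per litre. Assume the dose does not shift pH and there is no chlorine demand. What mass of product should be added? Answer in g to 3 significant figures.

983 g

Volume: 350 m³ = 350,000 L.
[OCl⁻]/[HOCl] = 10^(pH − pKa) = 10^(7.41 − 7.59) = 0.6607; fraction as HOCl = 1/(1 + 0.6607) = 0.6022.
Free chlorine required for 1.52 ppm HOCl: 1.52 / 0.6022 = 2.524 ppm.
FC to add: 2.524 − 0.4 = 2.124 mg/L as Cl₂.
Cl₂ equivalent: 2.124 mg/L × 350,000 L = 743.5 g.
Product at 75.6% available Cl: 743.5 / 0.756 = 983.5 g.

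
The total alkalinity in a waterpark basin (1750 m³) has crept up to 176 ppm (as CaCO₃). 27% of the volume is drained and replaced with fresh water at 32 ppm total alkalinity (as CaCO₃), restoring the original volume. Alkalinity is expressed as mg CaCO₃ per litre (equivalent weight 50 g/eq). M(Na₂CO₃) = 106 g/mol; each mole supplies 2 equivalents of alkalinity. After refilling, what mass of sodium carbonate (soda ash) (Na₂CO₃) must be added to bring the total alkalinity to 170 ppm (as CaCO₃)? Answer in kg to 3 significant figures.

61.0 kg

Volume: 1750 m³ = 1,750,000 L.
After draining 27% and refilling: 176 × 0.73 + 32 × 0.27 = 137.12 ppm.
Deficit to target: 170 − 137.12 = 32.88 mg/L.
As CaCO₃: 32.88 mg/L × 1,750,000 L = 57,540 g; ÷ 50 g/eq ÷ 2 = 575.4 mol Na₂CO₃.
Mass: 575.4 × 106 = 60,990 g.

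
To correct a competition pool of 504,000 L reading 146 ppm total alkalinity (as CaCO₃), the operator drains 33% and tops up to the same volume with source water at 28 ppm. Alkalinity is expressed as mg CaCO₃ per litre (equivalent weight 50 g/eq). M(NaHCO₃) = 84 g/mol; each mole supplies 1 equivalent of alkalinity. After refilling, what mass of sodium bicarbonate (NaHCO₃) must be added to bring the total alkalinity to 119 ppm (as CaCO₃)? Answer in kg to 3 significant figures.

10.1 kg

After draining 33% and refilling: 146 × 0.67 + 28 × 0.33 = 107.06 ppm.
Deficit to target: 119 − 107.06 = 11.94 mg/L.
As CaCO₃: 11.94 mg/L × 504,000 L = 6018 g; ÷ 50 g/eq ÷ 1 = 120.4 mol NaHCO₃.
Mass: 120.4 × 84 = 10,110 g.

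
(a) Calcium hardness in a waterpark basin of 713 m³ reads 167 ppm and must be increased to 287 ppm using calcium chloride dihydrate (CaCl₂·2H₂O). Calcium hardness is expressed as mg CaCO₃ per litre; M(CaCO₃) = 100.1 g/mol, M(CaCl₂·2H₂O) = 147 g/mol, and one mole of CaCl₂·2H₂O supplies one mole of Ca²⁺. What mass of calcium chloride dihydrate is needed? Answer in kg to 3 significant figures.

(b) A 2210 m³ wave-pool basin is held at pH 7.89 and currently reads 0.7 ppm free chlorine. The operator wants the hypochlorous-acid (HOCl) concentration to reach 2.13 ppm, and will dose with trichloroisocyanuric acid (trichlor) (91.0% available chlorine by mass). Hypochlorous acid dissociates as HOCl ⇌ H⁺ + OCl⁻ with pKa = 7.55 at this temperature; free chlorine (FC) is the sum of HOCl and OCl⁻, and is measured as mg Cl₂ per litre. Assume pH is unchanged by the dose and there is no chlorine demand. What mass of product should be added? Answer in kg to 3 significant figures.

(a) 126 kg; (b) 14.8 kg

(a) Volume: 713 m³ = 713,000 L.
(a) Hardness to add: (287 − 167) = 120 mg/L as CaCO₃ × 713,000 L = 85,560 g as CaCO₃.
(a) Moles of Ca²⁺ (1 mol Ca²⁺ ≡ 1 mol CaCO₃): 85,560 / 100.1 g/mol = 854.7 mol.
(a) Mass of CaCl₂·2H₂O: 854.7 × 147 = 125,600 g.

(b) Volume: 2210 m³ = 2,210,000 L.
(b) [OCl⁻]/[HOCl] = 10^(pH − pKa) = 10^(7.89 − 7.55) = 2.188; fraction as HOCl = 1/(1 + 2.188) = 0.3137.
(b) Free chlorine required for 2.13 ppm HOCl: 2.13 / 0.3137 = 6.79 ppm.
(b) FC to add: 6.79 − 0.7 = 6.09 mg/L as Cl₂.
(b) Cl₂ equivalent: 6.09 mg/L × 2,210,000 L = 13,460 g.
(b) Product at 91.0% available Cl: 13,460 / 0.91 = 14,790 g.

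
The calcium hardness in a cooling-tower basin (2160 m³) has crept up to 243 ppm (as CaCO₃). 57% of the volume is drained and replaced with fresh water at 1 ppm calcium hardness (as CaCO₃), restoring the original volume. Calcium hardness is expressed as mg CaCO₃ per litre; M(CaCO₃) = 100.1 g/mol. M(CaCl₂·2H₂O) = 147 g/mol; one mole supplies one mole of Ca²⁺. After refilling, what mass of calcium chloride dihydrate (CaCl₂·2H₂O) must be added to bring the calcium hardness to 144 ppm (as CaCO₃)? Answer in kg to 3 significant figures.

Volume: 2160 m³ = 2,160,000 L.
After draining 57% and refilling: 243 × 0.43 + 1 × 0.57 = 105.06 ppm.
Deficit to target: 144 − 105.06 = 38.94 mg/L.
As CaCO₃: 38.94 mg/L × 2,160,000 L = 84,110 g; ÷ 100.1 = 840.3 mol Ca²⁺.
Mass: 840.3 × 147 = 123,500 g.

124 kg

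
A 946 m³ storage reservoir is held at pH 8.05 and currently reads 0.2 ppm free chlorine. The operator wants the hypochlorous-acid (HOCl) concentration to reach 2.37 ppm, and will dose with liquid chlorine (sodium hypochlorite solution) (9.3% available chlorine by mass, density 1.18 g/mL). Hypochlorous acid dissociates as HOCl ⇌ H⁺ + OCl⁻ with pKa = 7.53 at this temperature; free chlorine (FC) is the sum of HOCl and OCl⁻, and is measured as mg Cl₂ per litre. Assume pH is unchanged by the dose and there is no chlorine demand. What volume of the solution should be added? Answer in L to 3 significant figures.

Volume: 946 m³ = 946,000 L.
[OCl⁻]/[HOCl] = 10^(pH − pKa) = 10^(8.05 − 7.53) = 3.311; fraction as HOCl = 1/(1 + 3.311) = 0.2319.
Free chlorine required for 2.37 ppm HOCl: 2.37 / 0.2319 = 10.22 ppm.
FC to add: 10.22 − 0.2 = 10.02 mg/L as Cl₂.
Cl₂ equivalent: 10.02 mg/L × 946,000 L = 9477 g.
Product at 9.3% available Cl: 9477 / 0.093 = 101,900 g.
Volume: 101,900 g ÷ 1.18 g/mL = 86,360 mL.

86.4 L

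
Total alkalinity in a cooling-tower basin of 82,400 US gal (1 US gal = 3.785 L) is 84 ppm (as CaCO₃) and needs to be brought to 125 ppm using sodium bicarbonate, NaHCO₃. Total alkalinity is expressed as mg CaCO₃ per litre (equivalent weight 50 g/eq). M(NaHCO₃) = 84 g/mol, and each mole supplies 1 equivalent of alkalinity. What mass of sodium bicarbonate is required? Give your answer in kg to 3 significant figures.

Volume: 82,400 US gal × 3.785 L/gal = 311,884 L.
Alkalinity to add: (125 − 84) = 41 mg/L as CaCO₃ × 311,884 L = 12,790 g as CaCO₃.
Equivalents: 12,790 g ÷ 50 g/eq = 255.7 eq.
NaHCO₃ supplies 1 eq per mole → 255.7 mol.
Mass: 255.7 mol × 84 g/mol = 21,480 g.

21.5 kg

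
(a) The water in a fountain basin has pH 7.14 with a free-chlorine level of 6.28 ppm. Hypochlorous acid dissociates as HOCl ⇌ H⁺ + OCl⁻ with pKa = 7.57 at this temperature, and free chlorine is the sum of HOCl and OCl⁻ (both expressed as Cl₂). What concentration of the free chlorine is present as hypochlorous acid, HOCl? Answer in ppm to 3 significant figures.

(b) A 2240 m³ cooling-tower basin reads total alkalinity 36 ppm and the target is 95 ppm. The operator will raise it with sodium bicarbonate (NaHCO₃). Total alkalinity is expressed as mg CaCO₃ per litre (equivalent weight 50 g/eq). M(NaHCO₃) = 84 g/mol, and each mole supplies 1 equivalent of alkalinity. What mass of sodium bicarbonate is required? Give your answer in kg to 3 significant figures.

(a) 4.58 ppm; (b) 222 kg

(a) [OCl⁻]/[HOCl] = 10^(pH − pKa) = 10^(7.14 − 7.57) = 10^-0.43 = 0.3715.
(a) Fraction as HOCl = 1 / (1 + 0.3715) = 0.7291.
(a) HOCl = 0.7291 × 6.28 ppm = 4.579 ppm.

(b) Volume: 2240 m³ = 2,240,000 L.
(b) Alkalinity to add: (95 − 36) = 59 mg/L as CaCO₃ × 2,240,000 L = 132,200 g as CaCO₃.
(b) Equivalents: 132,200 g ÷ 50 g/eq = 2643 eq.
(b) NaHCO₃ supplies 1 eq per mole → 2643 mol.
(b) Mass: 2643 mol × 84 g/mol = 222,000 g.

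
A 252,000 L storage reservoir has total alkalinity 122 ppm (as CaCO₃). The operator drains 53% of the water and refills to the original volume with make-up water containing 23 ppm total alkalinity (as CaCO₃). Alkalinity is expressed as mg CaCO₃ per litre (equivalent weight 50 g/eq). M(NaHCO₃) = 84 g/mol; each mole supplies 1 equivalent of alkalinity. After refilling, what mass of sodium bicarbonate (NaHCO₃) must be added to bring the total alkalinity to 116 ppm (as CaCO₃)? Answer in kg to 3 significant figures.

19.7 kg

After draining 53% and refilling: 122 × 0.47 + 23 × 0.53 = 69.53 ppm.
Deficit to target: 116 − 69.53 = 46.47 mg/L.
As CaCO₃: 46.47 mg/L × 252,000 L = 11,710 g; ÷ 50 g/eq ÷ 1 = 234.2 mol NaHCO₃.
Mass: 234.2 × 84 = 19,670 g.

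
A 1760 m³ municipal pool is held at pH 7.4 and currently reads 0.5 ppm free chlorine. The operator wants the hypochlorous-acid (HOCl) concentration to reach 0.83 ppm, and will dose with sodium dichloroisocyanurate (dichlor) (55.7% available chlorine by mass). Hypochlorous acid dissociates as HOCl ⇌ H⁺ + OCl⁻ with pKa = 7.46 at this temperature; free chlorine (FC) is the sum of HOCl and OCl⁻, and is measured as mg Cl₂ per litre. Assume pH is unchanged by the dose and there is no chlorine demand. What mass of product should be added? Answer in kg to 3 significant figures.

Volume: 1760 m³ = 1,760,000 L.
[OCl⁻]/[HOCl] = 10^(pH − pKa) = 10^(7.4 − 7.46) = 0.871; fraction as HOCl = 1/(1 + 0.871) = 0.5345.
Free chlorine required for 0.83 ppm HOCl: 0.83 / 0.5345 = 1.553 ppm.
FC to add: 1.553 − 0.5 = 1.053 mg/L as Cl₂.
Cl₂ equivalent: 1.053 mg/L × 1,760,000 L = 1853 g.
Product at 55.7% available Cl: 1853 / 0.557 = 3327 g.

3.33 kg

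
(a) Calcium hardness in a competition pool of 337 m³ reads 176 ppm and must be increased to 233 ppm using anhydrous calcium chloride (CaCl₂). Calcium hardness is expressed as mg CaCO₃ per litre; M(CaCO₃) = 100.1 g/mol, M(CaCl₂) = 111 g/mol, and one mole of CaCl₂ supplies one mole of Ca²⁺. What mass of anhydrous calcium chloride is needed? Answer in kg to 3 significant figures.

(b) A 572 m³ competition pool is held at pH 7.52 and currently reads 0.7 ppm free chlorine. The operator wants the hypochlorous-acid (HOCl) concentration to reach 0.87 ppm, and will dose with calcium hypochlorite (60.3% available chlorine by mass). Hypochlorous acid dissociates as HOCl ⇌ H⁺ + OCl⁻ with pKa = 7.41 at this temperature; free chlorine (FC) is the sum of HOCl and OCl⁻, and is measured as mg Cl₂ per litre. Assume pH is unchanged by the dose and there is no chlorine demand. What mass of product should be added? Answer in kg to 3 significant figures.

(a) Volume: 337 m³ = 337,000 L.
(a) Hardness to add: (233 − 176) = 57 mg/L as CaCO₃ × 337,000 L = 19,210 g as CaCO₃.
(a) Moles of Ca²⁺ (1 mol Ca²⁺ ≡ 1 mol CaCO₃): 19,210 / 100.1 g/mol = 191.9 mol.
(a) Mass of CaCl₂: 191.9 × 111 = 21,300 g.

(b) Volume: 572 m³ = 572,000 L.
(b) [OCl⁻]/[HOCl] = 10^(pH − pKa) = 10^(7.52 − 7.41) = 1.288; fraction as HOCl = 1/(1 + 1.288) = 0.437.
(b) Free chlorine required for 0.87 ppm HOCl: 0.87 / 0.437 = 1.991 ppm.
(b) FC to add: 1.991 − 0.7 = 1.291 mg/L as Cl₂.
(b) Cl₂ equivalent: 1.291 mg/L × 572,000 L = 738.3 g.
(b) Product at 60.3% available Cl: 738.3 / 0.603 = 1224 g.

(a) 21.3 kg; (b) 1.22 kg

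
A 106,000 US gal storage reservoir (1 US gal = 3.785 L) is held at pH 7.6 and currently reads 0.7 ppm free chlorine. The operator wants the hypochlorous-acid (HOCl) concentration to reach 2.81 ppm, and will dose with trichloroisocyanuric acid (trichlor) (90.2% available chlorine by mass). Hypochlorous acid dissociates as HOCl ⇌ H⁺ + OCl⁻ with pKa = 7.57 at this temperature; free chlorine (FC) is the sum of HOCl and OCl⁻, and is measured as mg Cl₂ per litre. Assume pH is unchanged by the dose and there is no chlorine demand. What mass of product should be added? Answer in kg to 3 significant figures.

2.28 kg

Volume: 106,000 US gal × 3.785 L/gal = 401,210 L.
[OCl⁻]/[HOCl] = 10^(pH − pKa) = 10^(7.6 − 7.57) = 1.072; fraction as HOCl = 1/(1 + 1.072) = 0.4827.
Free chlorine required for 2.81 ppm HOCl: 2.81 / 0.4827 = 5.821 ppm.
FC to add: 5.821 − 0.7 = 5.121 mg/L as Cl₂.
Cl₂ equivalent: 5.121 mg/L × 401,210 L = 2055 g.
Product at 90.2% available Cl: 2055 / 0.902 = 2278 g.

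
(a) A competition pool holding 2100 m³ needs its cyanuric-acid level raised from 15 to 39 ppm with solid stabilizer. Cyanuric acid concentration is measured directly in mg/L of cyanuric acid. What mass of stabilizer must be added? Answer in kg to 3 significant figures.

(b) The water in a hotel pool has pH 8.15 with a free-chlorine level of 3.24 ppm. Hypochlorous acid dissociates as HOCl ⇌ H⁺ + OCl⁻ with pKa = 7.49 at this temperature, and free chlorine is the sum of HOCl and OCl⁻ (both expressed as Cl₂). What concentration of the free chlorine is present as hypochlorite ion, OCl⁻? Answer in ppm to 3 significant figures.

(a) Volume: 2100 m³ = 2,100,000 L.
(a) CYA to add: (39 − 15) = 24 mg/L × 2,100,000 L = 50,400 g cyanuric acid.

(b) [OCl⁻]/[HOCl] = 10^(pH − pKa) = 10^(8.15 − 7.49) = 10^0.66 = 4.571.
(b) Fraction as HOCl = 1 / (1 + 4.571) = 0.1795.
(b) OCl⁻ = (1 − 0.1795) × 3.24 ppm = 2.658 ppm.

(a) 50.4 kg; (b) 2.66 ppm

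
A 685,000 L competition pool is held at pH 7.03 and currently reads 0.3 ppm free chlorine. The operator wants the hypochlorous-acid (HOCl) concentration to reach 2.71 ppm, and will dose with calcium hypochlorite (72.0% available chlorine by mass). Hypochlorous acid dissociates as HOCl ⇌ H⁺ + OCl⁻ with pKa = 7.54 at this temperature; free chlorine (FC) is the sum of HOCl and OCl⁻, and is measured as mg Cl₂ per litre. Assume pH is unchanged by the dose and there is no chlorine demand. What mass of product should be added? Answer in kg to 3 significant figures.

[OCl⁻]/[HOCl] = 10^(pH − pKa) = 10^(7.03 − 7.54) = 0.309; fraction as HOCl = 1/(1 + 0.309) = 0.7639.
Free chlorine required for 2.71 ppm HOCl: 2.71 / 0.7639 = 3.547 ppm.
FC to add: 3.547 − 0.3 = 3.247 mg/L as Cl₂.
Cl₂ equivalent: 3.247 mg/L × 685,000 L = 2225 g.
Product at 72.0% available Cl: 2225 / 0.72 = 3090 g.

3.09 kg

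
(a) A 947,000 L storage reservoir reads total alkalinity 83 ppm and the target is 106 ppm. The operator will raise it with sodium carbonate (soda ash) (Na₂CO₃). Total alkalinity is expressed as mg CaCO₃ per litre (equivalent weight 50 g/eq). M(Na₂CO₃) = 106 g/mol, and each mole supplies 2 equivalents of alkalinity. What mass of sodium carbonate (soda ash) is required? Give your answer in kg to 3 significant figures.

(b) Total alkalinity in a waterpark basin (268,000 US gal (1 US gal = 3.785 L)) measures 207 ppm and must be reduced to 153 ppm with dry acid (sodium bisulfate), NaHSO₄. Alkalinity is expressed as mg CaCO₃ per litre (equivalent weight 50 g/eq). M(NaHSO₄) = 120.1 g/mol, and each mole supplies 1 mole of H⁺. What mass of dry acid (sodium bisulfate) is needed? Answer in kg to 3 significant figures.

(a) Alkalinity to add: (106 − 83) = 23 mg/L as CaCO₃ × 947,000 L = 21,780 g as CaCO₃.
(a) Equivalents: 21,780 g ÷ 50 g/eq = 435.6 eq.
(a) Each mole of Na₂CO₃ supplies 2 eq, so 435.6 / 2 = 217.8 mol.
(a) Mass: 217.8 mol × 106 g/mol = 23,090 g.

(b) Volume: 268,000 US gal × 3.785 L/gal = 1,014,380 L.
(b) Alkalinity to neutralize: (207 − 153) = 54 mg/L as CaCO₃ × 1,014,380 L = 54,780 g as CaCO₃.
(b) Equivalents of H⁺ required: 54,780 ÷ 50 g/eq = 1096 eq = 1096 mol NaHSO₄.
(b) Mass of NaHSO₄: 1096 × 120.1 = 131,600 g.

(a) 23.1 kg; (b) 132 kg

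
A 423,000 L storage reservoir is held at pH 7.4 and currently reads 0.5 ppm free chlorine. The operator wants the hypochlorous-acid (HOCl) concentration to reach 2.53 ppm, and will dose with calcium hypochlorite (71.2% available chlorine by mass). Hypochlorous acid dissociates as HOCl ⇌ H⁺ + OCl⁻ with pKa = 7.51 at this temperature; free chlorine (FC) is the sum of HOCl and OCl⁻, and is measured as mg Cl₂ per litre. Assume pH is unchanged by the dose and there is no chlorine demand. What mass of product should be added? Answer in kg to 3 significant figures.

2.37 kg

[OCl⁻]/[HOCl] = 10^(pH − pKa) = 10^(7.4 − 7.51) = 0.7762; fraction as HOCl = 1/(1 + 0.7762) = 0.563.
Free chlorine required for 2.53 ppm HOCl: 2.53 / 0.563 = 4.494 ppm.
FC to add: 4.494 − 0.5 = 3.994 mg/L as Cl₂.
Cl₂ equivalent: 3.994 mg/L × 423,000 L = 1689 g.
Product at 71.2% available Cl: 1689 / 0.712 = 2373 g.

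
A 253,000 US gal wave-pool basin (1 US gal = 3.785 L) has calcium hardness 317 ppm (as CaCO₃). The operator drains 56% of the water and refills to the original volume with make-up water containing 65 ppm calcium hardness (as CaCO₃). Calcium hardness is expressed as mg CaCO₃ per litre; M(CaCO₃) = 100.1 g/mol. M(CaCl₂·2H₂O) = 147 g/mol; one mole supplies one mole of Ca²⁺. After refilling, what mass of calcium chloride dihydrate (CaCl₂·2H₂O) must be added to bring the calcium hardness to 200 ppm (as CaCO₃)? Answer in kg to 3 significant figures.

33.9 kg

Volume: 253,000 US gal × 3.785 L/gal = 957,605 L.
After draining 56% and refilling: 317 × 0.44 + 65 × 0.56 = 175.88 ppm.
Deficit to target: 200 − 175.88 = 24.12 mg/L.
As CaCO₃: 24.12 mg/L × 957,605 L = 23,100 g; ÷ 100.1 = 230.7 mol Ca²⁺.
Mass: 230.7 × 147 = 33,920 g.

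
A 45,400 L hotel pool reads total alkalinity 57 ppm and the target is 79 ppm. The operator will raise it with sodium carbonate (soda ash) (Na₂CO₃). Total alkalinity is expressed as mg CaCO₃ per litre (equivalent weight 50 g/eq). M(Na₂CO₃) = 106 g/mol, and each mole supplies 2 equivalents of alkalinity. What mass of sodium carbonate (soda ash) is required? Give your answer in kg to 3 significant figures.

Alkalinity to add: (79 − 57) = 22 mg/L as CaCO₃ × 45,400 L = 998.8 g as CaCO₃.
Equivalents: 998.8 g ÷ 50 g/eq = 19.98 eq.
Each mole of Na₂CO₃ supplies 2 eq, so 19.98 / 2 = 9.988 mol.
Mass: 9.988 mol × 106 g/mol = 1059 g.

1.06 kg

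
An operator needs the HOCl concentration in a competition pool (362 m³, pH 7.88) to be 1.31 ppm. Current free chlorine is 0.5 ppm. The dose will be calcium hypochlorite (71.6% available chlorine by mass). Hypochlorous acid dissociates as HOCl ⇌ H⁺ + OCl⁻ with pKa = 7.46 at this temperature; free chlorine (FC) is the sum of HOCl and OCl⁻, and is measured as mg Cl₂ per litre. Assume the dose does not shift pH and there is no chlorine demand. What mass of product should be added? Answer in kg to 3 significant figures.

Volume: 362 m³ = 362,000 L.
[OCl⁻]/[HOCl] = 10^(pH − pKa) = 10^(7.88 − 7.46) = 2.63; fraction as HOCl = 1/(1 + 2.63) = 0.2755.
Free chlorine required for 1.31 ppm HOCl: 1.31 / 0.2755 = 4.756 ppm.
FC to add: 4.756 − 0.5 = 4.256 mg/L as Cl₂.
Cl₂ equivalent: 4.256 mg/L × 362,000 L = 1541 g.
Product at 71.6% available Cl: 1541 / 0.716 = 2152 g.

2.15 kg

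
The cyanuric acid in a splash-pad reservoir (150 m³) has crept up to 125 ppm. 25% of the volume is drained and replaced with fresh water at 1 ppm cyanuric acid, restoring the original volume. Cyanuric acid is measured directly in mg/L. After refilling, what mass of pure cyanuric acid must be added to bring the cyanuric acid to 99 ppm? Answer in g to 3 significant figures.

Volume: 150 m³ = 150,000 L.
After draining 25% and refilling: 125 × 0.75 + 1 × 0.25 = 94 ppm.
Deficit to target: 99 − 94 = 5 mg/L.
Mass: 5 mg/L × 150,000 L = 750 g cyanuric acid.

750 g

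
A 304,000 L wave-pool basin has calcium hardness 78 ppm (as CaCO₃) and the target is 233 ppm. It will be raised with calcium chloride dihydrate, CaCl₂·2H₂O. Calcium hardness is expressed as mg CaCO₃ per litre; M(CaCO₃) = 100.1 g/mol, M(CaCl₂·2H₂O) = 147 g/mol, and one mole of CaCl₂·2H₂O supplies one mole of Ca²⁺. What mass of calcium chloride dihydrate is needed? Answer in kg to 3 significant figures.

69.2 kg

Hardness to add: (233 − 78) = 155 mg/L as CaCO₃ × 304,000 L = 47,120 g as CaCO₃.
Moles of Ca²⁺ (1 mol Ca²⁺ ≡ 1 mol CaCO₃): 47,120 / 100.1 g/mol = 470.7 mol.
Mass of CaCl₂·2H₂O: 470.7 × 147 = 69,200 g.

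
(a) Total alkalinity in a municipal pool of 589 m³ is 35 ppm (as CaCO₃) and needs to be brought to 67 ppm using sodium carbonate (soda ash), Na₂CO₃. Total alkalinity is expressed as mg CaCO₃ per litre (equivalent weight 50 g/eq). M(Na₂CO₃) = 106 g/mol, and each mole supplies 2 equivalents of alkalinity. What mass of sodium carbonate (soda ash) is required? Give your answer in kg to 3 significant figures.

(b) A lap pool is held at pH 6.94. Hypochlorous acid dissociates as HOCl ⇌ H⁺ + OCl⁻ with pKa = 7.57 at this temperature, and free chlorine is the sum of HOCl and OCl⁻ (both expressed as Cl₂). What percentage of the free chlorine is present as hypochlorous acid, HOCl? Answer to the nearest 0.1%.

(a) Volume: 589 m³ = 589,000 L.
(a) Alkalinity to add: (67 − 35) = 32 mg/L as CaCO₃ × 589,000 L = 18,850 g as CaCO₃.
(a) Equivalents: 18,850 g ÷ 50 g/eq = 377 eq.
(a) Each mole of Na₂CO₃ supplies 2 eq, so 377 / 2 = 188.5 mol.
(a) Mass: 188.5 mol × 106 g/mol = 19,980 g.

(b) [OCl⁻]/[HOCl] = 10^(pH − pKa) = 10^(6.94 − 7.57) = 10^-0.63 = 0.2344.
(b) Fraction as HOCl = 1 / (1 + 0.2344) = 0.8101.

(a) 20.0 kg; (b) 81.0%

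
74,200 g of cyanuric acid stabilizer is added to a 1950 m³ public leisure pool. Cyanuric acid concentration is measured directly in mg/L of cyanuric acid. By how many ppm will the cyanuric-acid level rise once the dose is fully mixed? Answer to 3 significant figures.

Volume: 1950 m³ = 1,950,000 L.
Rise: 74,200 g / 1,950,000 L × 1000 = 38.05 mg/L.

38.1 ppm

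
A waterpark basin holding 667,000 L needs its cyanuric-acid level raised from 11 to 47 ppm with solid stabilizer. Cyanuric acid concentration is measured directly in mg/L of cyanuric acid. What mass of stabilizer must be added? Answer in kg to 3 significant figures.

24.0 kg

CYA to add: (47 − 11) = 36 mg/L × 667,000 L = 24,010 g cyanuric acid.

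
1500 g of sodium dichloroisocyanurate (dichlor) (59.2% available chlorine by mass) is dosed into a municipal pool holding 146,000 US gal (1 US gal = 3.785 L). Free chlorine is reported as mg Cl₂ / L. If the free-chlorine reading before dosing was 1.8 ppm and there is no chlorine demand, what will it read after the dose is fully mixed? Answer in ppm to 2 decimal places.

3.41 ppm

Volume: 146,000 US gal × 3.785 L/gal = 552,610 L.
Available chlorine delivered: 1500 g × 0.592 = 888 g as Cl₂.
Concentration rise: 888 g / 552,610 L = 1.607 mg/L = 1.61 ppm.
Final FC: 1.8 + 1.61 = 3.41 ppm.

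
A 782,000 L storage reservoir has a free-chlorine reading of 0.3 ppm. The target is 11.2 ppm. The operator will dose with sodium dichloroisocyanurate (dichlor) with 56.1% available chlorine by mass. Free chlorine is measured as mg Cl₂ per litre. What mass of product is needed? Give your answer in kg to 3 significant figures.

Chlorine deficit: 11.2 − 0.3 = 10.9 ppm = 10.9 mg/L as Cl₂.
Cl₂ equivalent needed: 10.9 mg/L × 782,000 L = 8,524,000 mg = 8524 g.
Product at 56.1% available chlorine: 8524 / 0.561 = 15,190 g.

15.2 kg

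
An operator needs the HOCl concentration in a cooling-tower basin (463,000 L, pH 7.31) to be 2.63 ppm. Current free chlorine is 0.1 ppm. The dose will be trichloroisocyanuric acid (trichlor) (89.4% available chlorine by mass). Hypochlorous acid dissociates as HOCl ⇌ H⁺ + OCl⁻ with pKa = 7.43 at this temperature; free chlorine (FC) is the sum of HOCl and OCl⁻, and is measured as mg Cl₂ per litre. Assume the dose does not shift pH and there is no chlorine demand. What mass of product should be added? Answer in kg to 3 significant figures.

2.34 kg

[OCl⁻]/[HOCl] = 10^(pH − pKa) = 10^(7.31 − 7.43) = 0.7586; fraction as HOCl = 1/(1 + 0.7586) = 0.5686.
Free chlorine required for 2.63 ppm HOCl: 2.63 / 0.5686 = 4.625 ppm.
FC to add: 4.625 − 0.1 = 4.525 mg/L as Cl₂.
Cl₂ equivalent: 4.525 mg/L × 463,000 L = 2095 g.
Product at 89.4% available Cl: 2095 / 0.894 = 2344 g.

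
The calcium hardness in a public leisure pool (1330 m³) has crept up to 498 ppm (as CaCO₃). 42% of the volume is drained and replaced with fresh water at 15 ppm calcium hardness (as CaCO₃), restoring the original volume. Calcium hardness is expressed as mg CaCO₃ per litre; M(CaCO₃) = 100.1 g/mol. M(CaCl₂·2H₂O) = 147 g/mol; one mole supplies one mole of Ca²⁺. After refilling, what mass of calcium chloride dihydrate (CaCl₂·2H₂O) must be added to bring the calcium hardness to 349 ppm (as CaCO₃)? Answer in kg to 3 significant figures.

105 kg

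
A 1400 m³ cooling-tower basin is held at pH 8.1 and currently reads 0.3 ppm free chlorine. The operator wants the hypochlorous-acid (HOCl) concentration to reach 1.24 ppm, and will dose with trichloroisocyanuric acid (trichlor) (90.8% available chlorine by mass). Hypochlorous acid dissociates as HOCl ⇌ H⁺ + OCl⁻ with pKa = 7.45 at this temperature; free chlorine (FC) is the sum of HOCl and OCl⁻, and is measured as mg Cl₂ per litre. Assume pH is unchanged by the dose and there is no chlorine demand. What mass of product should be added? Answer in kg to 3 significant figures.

9.99 kg

Volume: 1400 m³ = 1,400,000 L.
[OCl⁻]/[HOCl] = 10^(pH − pKa) = 10^(8.1 − 7.45) = 4.467; fraction as HOCl = 1/(1 + 4.467) = 0.1829.
Free chlorine required for 1.24 ppm HOCl: 1.24 / 0.1829 = 6.779 ppm.
FC to add: 6.779 − 0.3 = 6.479 mg/L as Cl₂.
Cl₂ equivalent: 6.479 mg/L × 1,400,000 L = 9070 g.
Product at 90.8% available Cl: 9070 / 0.908 = 9989 g.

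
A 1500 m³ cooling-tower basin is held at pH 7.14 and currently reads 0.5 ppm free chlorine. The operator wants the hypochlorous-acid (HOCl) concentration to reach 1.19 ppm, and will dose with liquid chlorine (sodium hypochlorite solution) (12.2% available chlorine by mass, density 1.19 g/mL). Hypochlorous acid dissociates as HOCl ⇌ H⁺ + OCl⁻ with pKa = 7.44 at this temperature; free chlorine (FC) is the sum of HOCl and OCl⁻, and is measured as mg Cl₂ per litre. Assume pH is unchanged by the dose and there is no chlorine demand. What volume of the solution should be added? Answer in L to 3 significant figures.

13.3 L

Volume: 1500 m³ = 1,500,000 L.
[OCl⁻]/[HOCl] = 10^(pH − pKa) = 10^(7.14 − 7.44) = 0.5012; fraction as HOCl = 1/(1 + 0.5012) = 0.6661.
Free chlorine required for 1.19 ppm HOCl: 1.19 / 0.6661 = 1.786 ppm.
FC to add: 1.786 − 0.5 = 1.286 mg/L as Cl₂.
Cl₂ equivalent: 1.286 mg/L × 1,500,000 L = 1930 g.
Product at 12.2% available Cl: 1930 / 0.122 = 15,820 g.
Volume: 15,820 g ÷ 1.19 g/mL = 13,290 mL.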